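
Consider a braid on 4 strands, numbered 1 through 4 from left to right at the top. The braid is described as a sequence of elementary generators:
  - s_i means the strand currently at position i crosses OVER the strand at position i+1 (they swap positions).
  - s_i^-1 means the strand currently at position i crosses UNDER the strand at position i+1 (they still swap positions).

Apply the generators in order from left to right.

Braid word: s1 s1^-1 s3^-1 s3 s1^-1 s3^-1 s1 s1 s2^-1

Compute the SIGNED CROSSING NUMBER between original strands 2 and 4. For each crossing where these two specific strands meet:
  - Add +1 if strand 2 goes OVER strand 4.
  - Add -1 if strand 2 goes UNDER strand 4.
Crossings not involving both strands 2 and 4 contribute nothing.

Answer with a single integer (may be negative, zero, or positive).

Gen 1: crossing 1x2. Both 2&4? no. Sum: 0
Gen 2: crossing 2x1. Both 2&4? no. Sum: 0
Gen 3: crossing 3x4. Both 2&4? no. Sum: 0
Gen 4: crossing 4x3. Both 2&4? no. Sum: 0
Gen 5: crossing 1x2. Both 2&4? no. Sum: 0
Gen 6: crossing 3x4. Both 2&4? no. Sum: 0
Gen 7: crossing 2x1. Both 2&4? no. Sum: 0
Gen 8: crossing 1x2. Both 2&4? no. Sum: 0
Gen 9: crossing 1x4. Both 2&4? no. Sum: 0

Answer: 0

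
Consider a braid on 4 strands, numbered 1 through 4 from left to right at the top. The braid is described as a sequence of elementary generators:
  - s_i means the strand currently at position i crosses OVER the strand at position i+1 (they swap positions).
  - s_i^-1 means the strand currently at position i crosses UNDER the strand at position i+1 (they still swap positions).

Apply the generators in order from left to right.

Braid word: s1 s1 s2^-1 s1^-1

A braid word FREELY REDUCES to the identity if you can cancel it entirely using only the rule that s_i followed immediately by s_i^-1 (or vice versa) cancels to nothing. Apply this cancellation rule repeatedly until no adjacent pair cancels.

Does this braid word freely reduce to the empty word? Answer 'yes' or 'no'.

Gen 1 (s1): push. Stack: [s1]
Gen 2 (s1): push. Stack: [s1 s1]
Gen 3 (s2^-1): push. Stack: [s1 s1 s2^-1]
Gen 4 (s1^-1): push. Stack: [s1 s1 s2^-1 s1^-1]
Reduced word: s1 s1 s2^-1 s1^-1

Answer: no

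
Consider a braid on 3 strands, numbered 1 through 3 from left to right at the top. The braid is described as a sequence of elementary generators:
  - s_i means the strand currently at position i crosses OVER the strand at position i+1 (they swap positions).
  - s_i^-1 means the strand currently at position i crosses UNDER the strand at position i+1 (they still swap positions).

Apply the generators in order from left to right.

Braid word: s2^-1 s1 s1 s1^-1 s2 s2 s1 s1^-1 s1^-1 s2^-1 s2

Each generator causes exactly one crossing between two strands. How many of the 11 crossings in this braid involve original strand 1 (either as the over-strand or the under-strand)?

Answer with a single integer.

Answer: 8

Derivation:
Gen 1: crossing 2x3. Involves strand 1? no. Count so far: 0
Gen 2: crossing 1x3. Involves strand 1? yes. Count so far: 1
Gen 3: crossing 3x1. Involves strand 1? yes. Count so far: 2
Gen 4: crossing 1x3. Involves strand 1? yes. Count so far: 3
Gen 5: crossing 1x2. Involves strand 1? yes. Count so far: 4
Gen 6: crossing 2x1. Involves strand 1? yes. Count so far: 5
Gen 7: crossing 3x1. Involves strand 1? yes. Count so far: 6
Gen 8: crossing 1x3. Involves strand 1? yes. Count so far: 7
Gen 9: crossing 3x1. Involves strand 1? yes. Count so far: 8
Gen 10: crossing 3x2. Involves strand 1? no. Count so far: 8
Gen 11: crossing 2x3. Involves strand 1? no. Count so far: 8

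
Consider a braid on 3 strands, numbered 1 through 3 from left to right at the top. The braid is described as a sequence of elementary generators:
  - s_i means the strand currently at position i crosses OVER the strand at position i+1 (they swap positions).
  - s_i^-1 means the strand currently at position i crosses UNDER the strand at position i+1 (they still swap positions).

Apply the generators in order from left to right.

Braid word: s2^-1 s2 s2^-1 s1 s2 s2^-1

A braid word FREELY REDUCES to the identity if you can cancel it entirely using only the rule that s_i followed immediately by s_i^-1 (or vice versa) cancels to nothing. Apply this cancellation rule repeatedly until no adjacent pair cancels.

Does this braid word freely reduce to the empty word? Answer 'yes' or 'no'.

Answer: no

Derivation:
Gen 1 (s2^-1): push. Stack: [s2^-1]
Gen 2 (s2): cancels prior s2^-1. Stack: []
Gen 3 (s2^-1): push. Stack: [s2^-1]
Gen 4 (s1): push. Stack: [s2^-1 s1]
Gen 5 (s2): push. Stack: [s2^-1 s1 s2]
Gen 6 (s2^-1): cancels prior s2. Stack: [s2^-1 s1]
Reduced word: s2^-1 s1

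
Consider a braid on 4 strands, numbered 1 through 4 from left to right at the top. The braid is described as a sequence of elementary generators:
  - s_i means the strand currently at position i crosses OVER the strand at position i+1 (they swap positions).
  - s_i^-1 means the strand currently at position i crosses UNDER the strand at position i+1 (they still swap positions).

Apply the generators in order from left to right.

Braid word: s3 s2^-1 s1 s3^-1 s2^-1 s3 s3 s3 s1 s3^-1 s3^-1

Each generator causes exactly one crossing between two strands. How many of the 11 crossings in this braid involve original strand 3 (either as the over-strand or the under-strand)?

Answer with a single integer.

Answer: 4

Derivation:
Gen 1: crossing 3x4. Involves strand 3? yes. Count so far: 1
Gen 2: crossing 2x4. Involves strand 3? no. Count so far: 1
Gen 3: crossing 1x4. Involves strand 3? no. Count so far: 1
Gen 4: crossing 2x3. Involves strand 3? yes. Count so far: 2
Gen 5: crossing 1x3. Involves strand 3? yes. Count so far: 3
Gen 6: crossing 1x2. Involves strand 3? no. Count so far: 3
Gen 7: crossing 2x1. Involves strand 3? no. Count so far: 3
Gen 8: crossing 1x2. Involves strand 3? no. Count so far: 3
Gen 9: crossing 4x3. Involves strand 3? yes. Count so far: 4
Gen 10: crossing 2x1. Involves strand 3? no. Count so far: 4
Gen 11: crossing 1x2. Involves strand 3? no. Count so far: 4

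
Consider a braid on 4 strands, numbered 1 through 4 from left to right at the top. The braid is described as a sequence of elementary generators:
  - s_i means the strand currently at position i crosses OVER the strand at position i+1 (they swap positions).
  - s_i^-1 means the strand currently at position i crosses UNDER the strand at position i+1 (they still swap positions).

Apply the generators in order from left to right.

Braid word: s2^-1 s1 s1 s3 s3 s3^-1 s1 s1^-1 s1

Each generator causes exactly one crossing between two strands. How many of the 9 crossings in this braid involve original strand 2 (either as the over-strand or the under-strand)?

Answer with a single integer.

Answer: 4

Derivation:
Gen 1: crossing 2x3. Involves strand 2? yes. Count so far: 1
Gen 2: crossing 1x3. Involves strand 2? no. Count so far: 1
Gen 3: crossing 3x1. Involves strand 2? no. Count so far: 1
Gen 4: crossing 2x4. Involves strand 2? yes. Count so far: 2
Gen 5: crossing 4x2. Involves strand 2? yes. Count so far: 3
Gen 6: crossing 2x4. Involves strand 2? yes. Count so far: 4
Gen 7: crossing 1x3. Involves strand 2? no. Count so far: 4
Gen 8: crossing 3x1. Involves strand 2? no. Count so far: 4
Gen 9: crossing 1x3. Involves strand 2? no. Count so far: 4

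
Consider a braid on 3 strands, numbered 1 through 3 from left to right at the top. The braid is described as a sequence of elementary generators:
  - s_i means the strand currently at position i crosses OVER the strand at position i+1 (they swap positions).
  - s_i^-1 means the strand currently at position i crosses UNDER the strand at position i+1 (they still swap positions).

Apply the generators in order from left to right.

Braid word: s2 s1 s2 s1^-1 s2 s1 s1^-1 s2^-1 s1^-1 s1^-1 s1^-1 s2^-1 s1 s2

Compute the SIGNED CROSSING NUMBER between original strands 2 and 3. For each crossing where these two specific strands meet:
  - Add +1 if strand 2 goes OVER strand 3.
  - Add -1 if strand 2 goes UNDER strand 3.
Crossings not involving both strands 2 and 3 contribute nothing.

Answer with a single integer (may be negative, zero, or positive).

Gen 1: 2 over 3. Both 2&3? yes. Contrib: +1. Sum: 1
Gen 2: crossing 1x3. Both 2&3? no. Sum: 1
Gen 3: crossing 1x2. Both 2&3? no. Sum: 1
Gen 4: 3 under 2. Both 2&3? yes. Contrib: +1. Sum: 2
Gen 5: crossing 3x1. Both 2&3? no. Sum: 2
Gen 6: crossing 2x1. Both 2&3? no. Sum: 2
Gen 7: crossing 1x2. Both 2&3? no. Sum: 2
Gen 8: crossing 1x3. Both 2&3? no. Sum: 2
Gen 9: 2 under 3. Both 2&3? yes. Contrib: -1. Sum: 1
Gen 10: 3 under 2. Both 2&3? yes. Contrib: +1. Sum: 2
Gen 11: 2 under 3. Both 2&3? yes. Contrib: -1. Sum: 1
Gen 12: crossing 2x1. Both 2&3? no. Sum: 1
Gen 13: crossing 3x1. Both 2&3? no. Sum: 1
Gen 14: 3 over 2. Both 2&3? yes. Contrib: -1. Sum: 0

Answer: 0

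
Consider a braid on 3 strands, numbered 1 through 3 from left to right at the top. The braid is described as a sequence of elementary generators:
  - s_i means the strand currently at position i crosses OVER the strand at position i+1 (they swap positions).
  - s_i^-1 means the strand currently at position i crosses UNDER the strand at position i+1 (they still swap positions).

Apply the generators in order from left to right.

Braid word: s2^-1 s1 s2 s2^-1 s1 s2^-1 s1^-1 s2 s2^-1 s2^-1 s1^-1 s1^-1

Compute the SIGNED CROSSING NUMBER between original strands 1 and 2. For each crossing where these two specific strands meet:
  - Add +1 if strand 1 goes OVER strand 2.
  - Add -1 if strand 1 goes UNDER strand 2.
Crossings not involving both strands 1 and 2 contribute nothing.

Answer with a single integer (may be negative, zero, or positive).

Gen 1: crossing 2x3. Both 1&2? no. Sum: 0
Gen 2: crossing 1x3. Both 1&2? no. Sum: 0
Gen 3: 1 over 2. Both 1&2? yes. Contrib: +1. Sum: 1
Gen 4: 2 under 1. Both 1&2? yes. Contrib: +1. Sum: 2
Gen 5: crossing 3x1. Both 1&2? no. Sum: 2
Gen 6: crossing 3x2. Both 1&2? no. Sum: 2
Gen 7: 1 under 2. Both 1&2? yes. Contrib: -1. Sum: 1
Gen 8: crossing 1x3. Both 1&2? no. Sum: 1
Gen 9: crossing 3x1. Both 1&2? no. Sum: 1
Gen 10: crossing 1x3. Both 1&2? no. Sum: 1
Gen 11: crossing 2x3. Both 1&2? no. Sum: 1
Gen 12: crossing 3x2. Both 1&2? no. Sum: 1

Answer: 1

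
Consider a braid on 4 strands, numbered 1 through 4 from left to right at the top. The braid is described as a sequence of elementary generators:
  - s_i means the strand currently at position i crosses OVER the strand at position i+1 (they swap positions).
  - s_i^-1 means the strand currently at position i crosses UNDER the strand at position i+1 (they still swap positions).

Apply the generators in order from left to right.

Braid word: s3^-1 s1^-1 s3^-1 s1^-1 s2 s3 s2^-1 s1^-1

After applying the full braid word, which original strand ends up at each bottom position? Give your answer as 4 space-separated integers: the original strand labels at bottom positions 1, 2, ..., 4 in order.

Answer: 4 1 3 2

Derivation:
Gen 1 (s3^-1): strand 3 crosses under strand 4. Perm now: [1 2 4 3]
Gen 2 (s1^-1): strand 1 crosses under strand 2. Perm now: [2 1 4 3]
Gen 3 (s3^-1): strand 4 crosses under strand 3. Perm now: [2 1 3 4]
Gen 4 (s1^-1): strand 2 crosses under strand 1. Perm now: [1 2 3 4]
Gen 5 (s2): strand 2 crosses over strand 3. Perm now: [1 3 2 4]
Gen 6 (s3): strand 2 crosses over strand 4. Perm now: [1 3 4 2]
Gen 7 (s2^-1): strand 3 crosses under strand 4. Perm now: [1 4 3 2]
Gen 8 (s1^-1): strand 1 crosses under strand 4. Perm now: [4 1 3 2]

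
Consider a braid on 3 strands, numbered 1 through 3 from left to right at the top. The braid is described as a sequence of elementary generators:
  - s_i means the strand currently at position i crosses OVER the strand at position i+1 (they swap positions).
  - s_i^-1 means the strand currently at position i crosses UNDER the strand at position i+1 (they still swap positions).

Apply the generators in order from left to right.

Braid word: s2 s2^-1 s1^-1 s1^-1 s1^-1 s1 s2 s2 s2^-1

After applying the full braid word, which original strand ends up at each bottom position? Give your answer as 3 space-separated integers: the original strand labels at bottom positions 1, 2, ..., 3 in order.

Gen 1 (s2): strand 2 crosses over strand 3. Perm now: [1 3 2]
Gen 2 (s2^-1): strand 3 crosses under strand 2. Perm now: [1 2 3]
Gen 3 (s1^-1): strand 1 crosses under strand 2. Perm now: [2 1 3]
Gen 4 (s1^-1): strand 2 crosses under strand 1. Perm now: [1 2 3]
Gen 5 (s1^-1): strand 1 crosses under strand 2. Perm now: [2 1 3]
Gen 6 (s1): strand 2 crosses over strand 1. Perm now: [1 2 3]
Gen 7 (s2): strand 2 crosses over strand 3. Perm now: [1 3 2]
Gen 8 (s2): strand 3 crosses over strand 2. Perm now: [1 2 3]
Gen 9 (s2^-1): strand 2 crosses under strand 3. Perm now: [1 3 2]

Answer: 1 3 2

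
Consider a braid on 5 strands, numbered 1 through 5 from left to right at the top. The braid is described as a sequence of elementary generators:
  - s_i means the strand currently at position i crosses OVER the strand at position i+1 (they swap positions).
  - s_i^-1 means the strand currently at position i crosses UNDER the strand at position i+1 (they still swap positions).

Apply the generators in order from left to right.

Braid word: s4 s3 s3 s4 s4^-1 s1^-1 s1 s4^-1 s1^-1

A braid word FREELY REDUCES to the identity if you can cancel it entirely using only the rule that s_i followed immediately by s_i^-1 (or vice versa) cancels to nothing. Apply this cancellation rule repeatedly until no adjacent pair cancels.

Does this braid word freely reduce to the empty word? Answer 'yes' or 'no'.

Gen 1 (s4): push. Stack: [s4]
Gen 2 (s3): push. Stack: [s4 s3]
Gen 3 (s3): push. Stack: [s4 s3 s3]
Gen 4 (s4): push. Stack: [s4 s3 s3 s4]
Gen 5 (s4^-1): cancels prior s4. Stack: [s4 s3 s3]
Gen 6 (s1^-1): push. Stack: [s4 s3 s3 s1^-1]
Gen 7 (s1): cancels prior s1^-1. Stack: [s4 s3 s3]
Gen 8 (s4^-1): push. Stack: [s4 s3 s3 s4^-1]
Gen 9 (s1^-1): push. Stack: [s4 s3 s3 s4^-1 s1^-1]
Reduced word: s4 s3 s3 s4^-1 s1^-1

Answer: no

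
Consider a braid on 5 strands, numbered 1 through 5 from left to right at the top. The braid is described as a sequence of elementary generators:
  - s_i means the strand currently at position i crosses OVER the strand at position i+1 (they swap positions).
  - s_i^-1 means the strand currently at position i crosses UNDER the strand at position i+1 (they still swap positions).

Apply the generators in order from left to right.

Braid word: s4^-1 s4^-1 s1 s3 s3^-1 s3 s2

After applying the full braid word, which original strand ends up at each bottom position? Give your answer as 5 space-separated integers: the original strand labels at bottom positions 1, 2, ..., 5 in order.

Answer: 2 4 1 3 5

Derivation:
Gen 1 (s4^-1): strand 4 crosses under strand 5. Perm now: [1 2 3 5 4]
Gen 2 (s4^-1): strand 5 crosses under strand 4. Perm now: [1 2 3 4 5]
Gen 3 (s1): strand 1 crosses over strand 2. Perm now: [2 1 3 4 5]
Gen 4 (s3): strand 3 crosses over strand 4. Perm now: [2 1 4 3 5]
Gen 5 (s3^-1): strand 4 crosses under strand 3. Perm now: [2 1 3 4 5]
Gen 6 (s3): strand 3 crosses over strand 4. Perm now: [2 1 4 3 5]
Gen 7 (s2): strand 1 crosses over strand 4. Perm now: [2 4 1 3 5]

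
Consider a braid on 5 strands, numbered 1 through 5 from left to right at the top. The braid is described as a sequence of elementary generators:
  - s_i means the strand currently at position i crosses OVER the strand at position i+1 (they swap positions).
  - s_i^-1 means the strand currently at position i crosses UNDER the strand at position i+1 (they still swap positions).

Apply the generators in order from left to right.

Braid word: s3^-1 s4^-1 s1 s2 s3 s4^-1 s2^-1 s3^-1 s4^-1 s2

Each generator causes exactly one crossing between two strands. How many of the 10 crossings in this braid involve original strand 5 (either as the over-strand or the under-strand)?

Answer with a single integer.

Answer: 4

Derivation:
Gen 1: crossing 3x4. Involves strand 5? no. Count so far: 0
Gen 2: crossing 3x5. Involves strand 5? yes. Count so far: 1
Gen 3: crossing 1x2. Involves strand 5? no. Count so far: 1
Gen 4: crossing 1x4. Involves strand 5? no. Count so far: 1
Gen 5: crossing 1x5. Involves strand 5? yes. Count so far: 2
Gen 6: crossing 1x3. Involves strand 5? no. Count so far: 2
Gen 7: crossing 4x5. Involves strand 5? yes. Count so far: 3
Gen 8: crossing 4x3. Involves strand 5? no. Count so far: 3
Gen 9: crossing 4x1. Involves strand 5? no. Count so far: 3
Gen 10: crossing 5x3. Involves strand 5? yes. Count so far: 4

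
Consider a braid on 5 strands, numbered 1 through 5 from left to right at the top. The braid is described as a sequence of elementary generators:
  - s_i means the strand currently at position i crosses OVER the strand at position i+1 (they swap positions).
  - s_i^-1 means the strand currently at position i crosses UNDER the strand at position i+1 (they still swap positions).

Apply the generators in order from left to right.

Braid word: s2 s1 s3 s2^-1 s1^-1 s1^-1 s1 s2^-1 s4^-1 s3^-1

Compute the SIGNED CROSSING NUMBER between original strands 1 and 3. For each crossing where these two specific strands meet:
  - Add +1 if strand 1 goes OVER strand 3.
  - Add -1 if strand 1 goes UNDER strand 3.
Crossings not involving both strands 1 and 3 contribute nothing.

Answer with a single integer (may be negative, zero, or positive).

Gen 1: crossing 2x3. Both 1&3? no. Sum: 0
Gen 2: 1 over 3. Both 1&3? yes. Contrib: +1. Sum: 1
Gen 3: crossing 2x4. Both 1&3? no. Sum: 1
Gen 4: crossing 1x4. Both 1&3? no. Sum: 1
Gen 5: crossing 3x4. Both 1&3? no. Sum: 1
Gen 6: crossing 4x3. Both 1&3? no. Sum: 1
Gen 7: crossing 3x4. Both 1&3? no. Sum: 1
Gen 8: 3 under 1. Both 1&3? yes. Contrib: +1. Sum: 2
Gen 9: crossing 2x5. Both 1&3? no. Sum: 2
Gen 10: crossing 3x5. Both 1&3? no. Sum: 2

Answer: 2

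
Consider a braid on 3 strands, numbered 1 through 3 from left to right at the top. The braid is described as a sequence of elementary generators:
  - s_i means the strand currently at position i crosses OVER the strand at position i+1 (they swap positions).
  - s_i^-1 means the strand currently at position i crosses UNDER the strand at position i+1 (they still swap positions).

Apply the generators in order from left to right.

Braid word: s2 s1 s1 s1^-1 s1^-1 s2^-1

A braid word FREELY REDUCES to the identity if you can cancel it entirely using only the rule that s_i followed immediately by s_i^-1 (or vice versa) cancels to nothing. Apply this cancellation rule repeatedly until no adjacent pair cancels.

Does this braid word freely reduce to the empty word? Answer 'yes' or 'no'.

Gen 1 (s2): push. Stack: [s2]
Gen 2 (s1): push. Stack: [s2 s1]
Gen 3 (s1): push. Stack: [s2 s1 s1]
Gen 4 (s1^-1): cancels prior s1. Stack: [s2 s1]
Gen 5 (s1^-1): cancels prior s1. Stack: [s2]
Gen 6 (s2^-1): cancels prior s2. Stack: []
Reduced word: (empty)

Answer: yes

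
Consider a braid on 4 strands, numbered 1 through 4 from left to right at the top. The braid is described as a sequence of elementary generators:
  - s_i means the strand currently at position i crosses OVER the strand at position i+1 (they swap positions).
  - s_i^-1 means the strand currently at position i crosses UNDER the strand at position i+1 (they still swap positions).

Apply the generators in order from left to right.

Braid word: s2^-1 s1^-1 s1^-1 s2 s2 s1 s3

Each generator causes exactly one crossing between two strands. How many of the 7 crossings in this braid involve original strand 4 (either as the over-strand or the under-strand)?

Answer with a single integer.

Answer: 1

Derivation:
Gen 1: crossing 2x3. Involves strand 4? no. Count so far: 0
Gen 2: crossing 1x3. Involves strand 4? no. Count so far: 0
Gen 3: crossing 3x1. Involves strand 4? no. Count so far: 0
Gen 4: crossing 3x2. Involves strand 4? no. Count so far: 0
Gen 5: crossing 2x3. Involves strand 4? no. Count so far: 0
Gen 6: crossing 1x3. Involves strand 4? no. Count so far: 0
Gen 7: crossing 2x4. Involves strand 4? yes. Count so far: 1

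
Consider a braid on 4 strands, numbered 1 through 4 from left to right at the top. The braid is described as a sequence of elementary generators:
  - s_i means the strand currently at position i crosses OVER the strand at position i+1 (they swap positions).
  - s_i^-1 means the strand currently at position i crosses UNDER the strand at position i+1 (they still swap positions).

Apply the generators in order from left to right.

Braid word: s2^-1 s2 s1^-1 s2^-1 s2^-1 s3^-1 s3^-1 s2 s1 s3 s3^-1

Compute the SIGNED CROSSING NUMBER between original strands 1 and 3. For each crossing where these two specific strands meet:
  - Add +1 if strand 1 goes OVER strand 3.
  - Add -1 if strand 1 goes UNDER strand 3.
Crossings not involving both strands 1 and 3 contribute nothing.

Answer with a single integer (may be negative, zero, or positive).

Gen 1: crossing 2x3. Both 1&3? no. Sum: 0
Gen 2: crossing 3x2. Both 1&3? no. Sum: 0
Gen 3: crossing 1x2. Both 1&3? no. Sum: 0
Gen 4: 1 under 3. Both 1&3? yes. Contrib: -1. Sum: -1
Gen 5: 3 under 1. Both 1&3? yes. Contrib: +1. Sum: 0
Gen 6: crossing 3x4. Both 1&3? no. Sum: 0
Gen 7: crossing 4x3. Both 1&3? no. Sum: 0
Gen 8: 1 over 3. Both 1&3? yes. Contrib: +1. Sum: 1
Gen 9: crossing 2x3. Both 1&3? no. Sum: 1
Gen 10: crossing 1x4. Both 1&3? no. Sum: 1
Gen 11: crossing 4x1. Both 1&3? no. Sum: 1

Answer: 1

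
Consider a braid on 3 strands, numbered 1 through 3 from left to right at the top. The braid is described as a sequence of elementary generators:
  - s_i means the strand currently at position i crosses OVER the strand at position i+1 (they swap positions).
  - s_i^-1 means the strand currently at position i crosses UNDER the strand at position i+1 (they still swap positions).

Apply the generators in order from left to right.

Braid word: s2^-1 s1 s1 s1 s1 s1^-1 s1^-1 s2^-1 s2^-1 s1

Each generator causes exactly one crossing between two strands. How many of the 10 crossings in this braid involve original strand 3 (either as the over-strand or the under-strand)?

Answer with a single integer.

Answer: 10

Derivation:
Gen 1: crossing 2x3. Involves strand 3? yes. Count so far: 1
Gen 2: crossing 1x3. Involves strand 3? yes. Count so far: 2
Gen 3: crossing 3x1. Involves strand 3? yes. Count so far: 3
Gen 4: crossing 1x3. Involves strand 3? yes. Count so far: 4
Gen 5: crossing 3x1. Involves strand 3? yes. Count so far: 5
Gen 6: crossing 1x3. Involves strand 3? yes. Count so far: 6
Gen 7: crossing 3x1. Involves strand 3? yes. Count so far: 7
Gen 8: crossing 3x2. Involves strand 3? yes. Count so far: 8
Gen 9: crossing 2x3. Involves strand 3? yes. Count so far: 9
Gen 10: crossing 1x3. Involves strand 3? yes. Count so far: 10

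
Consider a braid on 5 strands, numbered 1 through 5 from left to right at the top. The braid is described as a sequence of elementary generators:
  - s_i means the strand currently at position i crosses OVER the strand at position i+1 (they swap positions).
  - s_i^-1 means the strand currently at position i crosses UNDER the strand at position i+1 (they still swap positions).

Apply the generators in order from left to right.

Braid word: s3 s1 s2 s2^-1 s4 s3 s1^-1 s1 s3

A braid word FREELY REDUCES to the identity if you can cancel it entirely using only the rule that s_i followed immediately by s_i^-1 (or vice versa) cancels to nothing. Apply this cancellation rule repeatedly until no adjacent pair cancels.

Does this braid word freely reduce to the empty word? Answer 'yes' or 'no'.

Gen 1 (s3): push. Stack: [s3]
Gen 2 (s1): push. Stack: [s3 s1]
Gen 3 (s2): push. Stack: [s3 s1 s2]
Gen 4 (s2^-1): cancels prior s2. Stack: [s3 s1]
Gen 5 (s4): push. Stack: [s3 s1 s4]
Gen 6 (s3): push. Stack: [s3 s1 s4 s3]
Gen 7 (s1^-1): push. Stack: [s3 s1 s4 s3 s1^-1]
Gen 8 (s1): cancels prior s1^-1. Stack: [s3 s1 s4 s3]
Gen 9 (s3): push. Stack: [s3 s1 s4 s3 s3]
Reduced word: s3 s1 s4 s3 s3

Answer: no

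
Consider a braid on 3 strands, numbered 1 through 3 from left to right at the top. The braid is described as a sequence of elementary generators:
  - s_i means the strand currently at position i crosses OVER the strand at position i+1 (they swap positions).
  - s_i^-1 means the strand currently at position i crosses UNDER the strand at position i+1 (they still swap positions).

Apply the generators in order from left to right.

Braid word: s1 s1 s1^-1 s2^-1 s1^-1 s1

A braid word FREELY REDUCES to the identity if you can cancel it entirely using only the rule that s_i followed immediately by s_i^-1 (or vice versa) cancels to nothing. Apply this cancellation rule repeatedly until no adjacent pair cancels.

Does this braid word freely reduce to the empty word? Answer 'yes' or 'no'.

Answer: no

Derivation:
Gen 1 (s1): push. Stack: [s1]
Gen 2 (s1): push. Stack: [s1 s1]
Gen 3 (s1^-1): cancels prior s1. Stack: [s1]
Gen 4 (s2^-1): push. Stack: [s1 s2^-1]
Gen 5 (s1^-1): push. Stack: [s1 s2^-1 s1^-1]
Gen 6 (s1): cancels prior s1^-1. Stack: [s1 s2^-1]
Reduced word: s1 s2^-1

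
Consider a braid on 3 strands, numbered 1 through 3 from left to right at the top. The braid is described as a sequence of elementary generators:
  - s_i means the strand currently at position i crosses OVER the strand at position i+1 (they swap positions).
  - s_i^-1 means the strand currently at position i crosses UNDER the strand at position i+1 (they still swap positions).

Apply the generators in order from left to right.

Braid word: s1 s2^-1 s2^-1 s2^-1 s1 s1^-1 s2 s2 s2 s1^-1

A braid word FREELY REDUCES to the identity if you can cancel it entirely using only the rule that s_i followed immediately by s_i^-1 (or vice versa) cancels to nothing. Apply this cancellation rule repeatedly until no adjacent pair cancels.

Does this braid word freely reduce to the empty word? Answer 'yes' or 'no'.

Gen 1 (s1): push. Stack: [s1]
Gen 2 (s2^-1): push. Stack: [s1 s2^-1]
Gen 3 (s2^-1): push. Stack: [s1 s2^-1 s2^-1]
Gen 4 (s2^-1): push. Stack: [s1 s2^-1 s2^-1 s2^-1]
Gen 5 (s1): push. Stack: [s1 s2^-1 s2^-1 s2^-1 s1]
Gen 6 (s1^-1): cancels prior s1. Stack: [s1 s2^-1 s2^-1 s2^-1]
Gen 7 (s2): cancels prior s2^-1. Stack: [s1 s2^-1 s2^-1]
Gen 8 (s2): cancels prior s2^-1. Stack: [s1 s2^-1]
Gen 9 (s2): cancels prior s2^-1. Stack: [s1]
Gen 10 (s1^-1): cancels prior s1. Stack: []
Reduced word: (empty)

Answer: yes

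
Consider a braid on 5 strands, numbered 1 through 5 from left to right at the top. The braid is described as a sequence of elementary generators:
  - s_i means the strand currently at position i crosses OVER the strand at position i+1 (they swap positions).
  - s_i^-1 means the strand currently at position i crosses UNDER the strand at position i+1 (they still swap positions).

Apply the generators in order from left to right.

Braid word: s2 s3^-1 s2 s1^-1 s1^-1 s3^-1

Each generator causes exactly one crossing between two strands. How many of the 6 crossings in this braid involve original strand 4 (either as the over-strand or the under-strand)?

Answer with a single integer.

Gen 1: crossing 2x3. Involves strand 4? no. Count so far: 0
Gen 2: crossing 2x4. Involves strand 4? yes. Count so far: 1
Gen 3: crossing 3x4. Involves strand 4? yes. Count so far: 2
Gen 4: crossing 1x4. Involves strand 4? yes. Count so far: 3
Gen 5: crossing 4x1. Involves strand 4? yes. Count so far: 4
Gen 6: crossing 3x2. Involves strand 4? no. Count so far: 4

Answer: 4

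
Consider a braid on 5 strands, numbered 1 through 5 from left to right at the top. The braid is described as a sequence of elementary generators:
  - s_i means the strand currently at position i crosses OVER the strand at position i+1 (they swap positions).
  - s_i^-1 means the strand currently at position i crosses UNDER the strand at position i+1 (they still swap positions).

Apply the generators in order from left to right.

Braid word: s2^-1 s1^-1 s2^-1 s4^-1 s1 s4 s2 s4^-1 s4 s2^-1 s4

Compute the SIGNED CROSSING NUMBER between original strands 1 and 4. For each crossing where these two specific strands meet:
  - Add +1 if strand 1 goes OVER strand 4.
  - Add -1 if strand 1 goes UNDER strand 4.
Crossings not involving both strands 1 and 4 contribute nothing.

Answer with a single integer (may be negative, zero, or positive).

Answer: 0

Derivation:
Gen 1: crossing 2x3. Both 1&4? no. Sum: 0
Gen 2: crossing 1x3. Both 1&4? no. Sum: 0
Gen 3: crossing 1x2. Both 1&4? no. Sum: 0
Gen 4: crossing 4x5. Both 1&4? no. Sum: 0
Gen 5: crossing 3x2. Both 1&4? no. Sum: 0
Gen 6: crossing 5x4. Both 1&4? no. Sum: 0
Gen 7: crossing 3x1. Both 1&4? no. Sum: 0
Gen 8: crossing 4x5. Both 1&4? no. Sum: 0
Gen 9: crossing 5x4. Both 1&4? no. Sum: 0
Gen 10: crossing 1x3. Both 1&4? no. Sum: 0
Gen 11: crossing 4x5. Both 1&4? no. Sum: 0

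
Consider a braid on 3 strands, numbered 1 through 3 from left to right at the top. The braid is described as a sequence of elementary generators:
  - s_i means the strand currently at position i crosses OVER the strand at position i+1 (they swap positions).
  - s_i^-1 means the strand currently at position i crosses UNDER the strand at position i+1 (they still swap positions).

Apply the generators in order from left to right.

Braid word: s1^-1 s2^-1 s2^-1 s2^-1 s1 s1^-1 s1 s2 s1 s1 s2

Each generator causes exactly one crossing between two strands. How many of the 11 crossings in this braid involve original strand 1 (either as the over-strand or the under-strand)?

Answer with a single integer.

Answer: 8

Derivation:
Gen 1: crossing 1x2. Involves strand 1? yes. Count so far: 1
Gen 2: crossing 1x3. Involves strand 1? yes. Count so far: 2
Gen 3: crossing 3x1. Involves strand 1? yes. Count so far: 3
Gen 4: crossing 1x3. Involves strand 1? yes. Count so far: 4
Gen 5: crossing 2x3. Involves strand 1? no. Count so far: 4
Gen 6: crossing 3x2. Involves strand 1? no. Count so far: 4
Gen 7: crossing 2x3. Involves strand 1? no. Count so far: 4
Gen 8: crossing 2x1. Involves strand 1? yes. Count so far: 5
Gen 9: crossing 3x1. Involves strand 1? yes. Count so far: 6
Gen 10: crossing 1x3. Involves strand 1? yes. Count so far: 7
Gen 11: crossing 1x2. Involves strand 1? yes. Count so far: 8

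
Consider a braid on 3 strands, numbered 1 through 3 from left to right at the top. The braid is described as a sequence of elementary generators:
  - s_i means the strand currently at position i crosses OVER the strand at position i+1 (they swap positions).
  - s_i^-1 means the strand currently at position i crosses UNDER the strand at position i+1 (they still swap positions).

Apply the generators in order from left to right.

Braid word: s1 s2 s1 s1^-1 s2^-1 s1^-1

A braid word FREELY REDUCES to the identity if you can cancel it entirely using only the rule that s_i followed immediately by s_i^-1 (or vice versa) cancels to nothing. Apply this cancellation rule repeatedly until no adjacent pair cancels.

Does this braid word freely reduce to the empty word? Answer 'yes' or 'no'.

Answer: yes

Derivation:
Gen 1 (s1): push. Stack: [s1]
Gen 2 (s2): push. Stack: [s1 s2]
Gen 3 (s1): push. Stack: [s1 s2 s1]
Gen 4 (s1^-1): cancels prior s1. Stack: [s1 s2]
Gen 5 (s2^-1): cancels prior s2. Stack: [s1]
Gen 6 (s1^-1): cancels prior s1. Stack: []
Reduced word: (empty)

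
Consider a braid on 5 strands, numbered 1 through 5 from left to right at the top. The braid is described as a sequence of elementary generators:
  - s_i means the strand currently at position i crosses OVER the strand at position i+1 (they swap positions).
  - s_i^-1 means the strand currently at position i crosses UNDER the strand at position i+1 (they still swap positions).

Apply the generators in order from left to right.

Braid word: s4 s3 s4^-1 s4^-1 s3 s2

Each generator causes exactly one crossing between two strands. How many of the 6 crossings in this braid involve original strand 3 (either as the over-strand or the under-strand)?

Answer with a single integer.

Answer: 5

Derivation:
Gen 1: crossing 4x5. Involves strand 3? no. Count so far: 0
Gen 2: crossing 3x5. Involves strand 3? yes. Count so far: 1
Gen 3: crossing 3x4. Involves strand 3? yes. Count so far: 2
Gen 4: crossing 4x3. Involves strand 3? yes. Count so far: 3
Gen 5: crossing 5x3. Involves strand 3? yes. Count so far: 4
Gen 6: crossing 2x3. Involves strand 3? yes. Count so far: 5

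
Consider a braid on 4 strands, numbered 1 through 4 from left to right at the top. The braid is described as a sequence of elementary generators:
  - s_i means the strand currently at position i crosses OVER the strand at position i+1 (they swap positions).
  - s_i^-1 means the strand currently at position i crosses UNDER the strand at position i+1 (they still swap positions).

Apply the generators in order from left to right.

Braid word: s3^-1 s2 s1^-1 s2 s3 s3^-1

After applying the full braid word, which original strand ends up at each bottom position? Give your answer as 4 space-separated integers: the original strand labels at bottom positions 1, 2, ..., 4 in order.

Answer: 4 2 1 3

Derivation:
Gen 1 (s3^-1): strand 3 crosses under strand 4. Perm now: [1 2 4 3]
Gen 2 (s2): strand 2 crosses over strand 4. Perm now: [1 4 2 3]
Gen 3 (s1^-1): strand 1 crosses under strand 4. Perm now: [4 1 2 3]
Gen 4 (s2): strand 1 crosses over strand 2. Perm now: [4 2 1 3]
Gen 5 (s3): strand 1 crosses over strand 3. Perm now: [4 2 3 1]
Gen 6 (s3^-1): strand 3 crosses under strand 1. Perm now: [4 2 1 3]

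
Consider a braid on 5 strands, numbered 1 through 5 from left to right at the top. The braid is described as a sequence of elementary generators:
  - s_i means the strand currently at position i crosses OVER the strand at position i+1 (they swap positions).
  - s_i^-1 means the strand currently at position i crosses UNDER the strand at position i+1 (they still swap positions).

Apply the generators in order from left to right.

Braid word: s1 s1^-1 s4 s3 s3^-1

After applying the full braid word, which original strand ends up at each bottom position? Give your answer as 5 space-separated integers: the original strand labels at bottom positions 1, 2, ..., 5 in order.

Answer: 1 2 3 5 4

Derivation:
Gen 1 (s1): strand 1 crosses over strand 2. Perm now: [2 1 3 4 5]
Gen 2 (s1^-1): strand 2 crosses under strand 1. Perm now: [1 2 3 4 5]
Gen 3 (s4): strand 4 crosses over strand 5. Perm now: [1 2 3 5 4]
Gen 4 (s3): strand 3 crosses over strand 5. Perm now: [1 2 5 3 4]
Gen 5 (s3^-1): strand 5 crosses under strand 3. Perm now: [1 2 3 5 4]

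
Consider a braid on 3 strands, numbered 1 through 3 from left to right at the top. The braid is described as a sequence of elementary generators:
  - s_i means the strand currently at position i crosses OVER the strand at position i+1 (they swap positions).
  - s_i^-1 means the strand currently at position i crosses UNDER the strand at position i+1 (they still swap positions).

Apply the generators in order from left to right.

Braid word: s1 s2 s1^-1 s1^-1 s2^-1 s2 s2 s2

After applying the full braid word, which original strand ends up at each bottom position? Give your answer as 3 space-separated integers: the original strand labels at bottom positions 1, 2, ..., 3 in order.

Gen 1 (s1): strand 1 crosses over strand 2. Perm now: [2 1 3]
Gen 2 (s2): strand 1 crosses over strand 3. Perm now: [2 3 1]
Gen 3 (s1^-1): strand 2 crosses under strand 3. Perm now: [3 2 1]
Gen 4 (s1^-1): strand 3 crosses under strand 2. Perm now: [2 3 1]
Gen 5 (s2^-1): strand 3 crosses under strand 1. Perm now: [2 1 3]
Gen 6 (s2): strand 1 crosses over strand 3. Perm now: [2 3 1]
Gen 7 (s2): strand 3 crosses over strand 1. Perm now: [2 1 3]
Gen 8 (s2): strand 1 crosses over strand 3. Perm now: [2 3 1]

Answer: 2 3 1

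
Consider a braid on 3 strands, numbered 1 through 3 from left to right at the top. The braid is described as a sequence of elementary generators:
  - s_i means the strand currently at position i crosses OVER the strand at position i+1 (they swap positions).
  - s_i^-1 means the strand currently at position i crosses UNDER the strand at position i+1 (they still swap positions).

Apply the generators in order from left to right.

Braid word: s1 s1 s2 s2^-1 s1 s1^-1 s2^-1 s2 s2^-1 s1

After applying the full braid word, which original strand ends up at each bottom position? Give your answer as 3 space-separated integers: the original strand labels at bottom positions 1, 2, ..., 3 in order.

Gen 1 (s1): strand 1 crosses over strand 2. Perm now: [2 1 3]
Gen 2 (s1): strand 2 crosses over strand 1. Perm now: [1 2 3]
Gen 3 (s2): strand 2 crosses over strand 3. Perm now: [1 3 2]
Gen 4 (s2^-1): strand 3 crosses under strand 2. Perm now: [1 2 3]
Gen 5 (s1): strand 1 crosses over strand 2. Perm now: [2 1 3]
Gen 6 (s1^-1): strand 2 crosses under strand 1. Perm now: [1 2 3]
Gen 7 (s2^-1): strand 2 crosses under strand 3. Perm now: [1 3 2]
Gen 8 (s2): strand 3 crosses over strand 2. Perm now: [1 2 3]
Gen 9 (s2^-1): strand 2 crosses under strand 3. Perm now: [1 3 2]
Gen 10 (s1): strand 1 crosses over strand 3. Perm now: [3 1 2]

Answer: 3 1 2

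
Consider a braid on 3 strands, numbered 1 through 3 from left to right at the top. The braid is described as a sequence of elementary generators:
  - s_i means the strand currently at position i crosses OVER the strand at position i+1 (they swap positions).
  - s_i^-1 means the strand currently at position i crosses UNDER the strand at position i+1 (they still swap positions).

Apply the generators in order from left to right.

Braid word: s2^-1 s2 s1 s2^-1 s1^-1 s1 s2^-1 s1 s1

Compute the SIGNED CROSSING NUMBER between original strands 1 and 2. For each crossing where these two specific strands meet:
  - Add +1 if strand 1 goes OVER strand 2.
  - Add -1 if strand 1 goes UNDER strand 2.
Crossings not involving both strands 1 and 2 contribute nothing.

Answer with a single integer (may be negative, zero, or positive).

Gen 1: crossing 2x3. Both 1&2? no. Sum: 0
Gen 2: crossing 3x2. Both 1&2? no. Sum: 0
Gen 3: 1 over 2. Both 1&2? yes. Contrib: +1. Sum: 1
Gen 4: crossing 1x3. Both 1&2? no. Sum: 1
Gen 5: crossing 2x3. Both 1&2? no. Sum: 1
Gen 6: crossing 3x2. Both 1&2? no. Sum: 1
Gen 7: crossing 3x1. Both 1&2? no. Sum: 1
Gen 8: 2 over 1. Both 1&2? yes. Contrib: -1. Sum: 0
Gen 9: 1 over 2. Both 1&2? yes. Contrib: +1. Sum: 1

Answer: 1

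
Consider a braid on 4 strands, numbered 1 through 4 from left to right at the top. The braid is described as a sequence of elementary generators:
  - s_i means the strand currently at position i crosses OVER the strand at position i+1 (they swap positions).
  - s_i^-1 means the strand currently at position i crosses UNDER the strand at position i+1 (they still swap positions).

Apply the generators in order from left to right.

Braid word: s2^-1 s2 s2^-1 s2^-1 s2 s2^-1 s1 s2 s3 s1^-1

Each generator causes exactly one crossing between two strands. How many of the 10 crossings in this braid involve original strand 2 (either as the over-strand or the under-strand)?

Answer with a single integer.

Gen 1: crossing 2x3. Involves strand 2? yes. Count so far: 1
Gen 2: crossing 3x2. Involves strand 2? yes. Count so far: 2
Gen 3: crossing 2x3. Involves strand 2? yes. Count so far: 3
Gen 4: crossing 3x2. Involves strand 2? yes. Count so far: 4
Gen 5: crossing 2x3. Involves strand 2? yes. Count so far: 5
Gen 6: crossing 3x2. Involves strand 2? yes. Count so far: 6
Gen 7: crossing 1x2. Involves strand 2? yes. Count so far: 7
Gen 8: crossing 1x3. Involves strand 2? no. Count so far: 7
Gen 9: crossing 1x4. Involves strand 2? no. Count so far: 7
Gen 10: crossing 2x3. Involves strand 2? yes. Count so far: 8

Answer: 8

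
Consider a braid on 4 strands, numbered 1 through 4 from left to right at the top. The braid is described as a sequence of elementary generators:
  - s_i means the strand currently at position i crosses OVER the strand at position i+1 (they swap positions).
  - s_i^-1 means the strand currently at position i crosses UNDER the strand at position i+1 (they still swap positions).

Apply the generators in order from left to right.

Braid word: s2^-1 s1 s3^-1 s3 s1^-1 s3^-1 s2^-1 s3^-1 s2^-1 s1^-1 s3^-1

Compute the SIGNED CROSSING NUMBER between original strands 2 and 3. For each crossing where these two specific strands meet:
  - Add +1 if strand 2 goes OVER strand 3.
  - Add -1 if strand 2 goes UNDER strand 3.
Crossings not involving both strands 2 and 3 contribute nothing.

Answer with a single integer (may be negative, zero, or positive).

Answer: 0

Derivation:
Gen 1: 2 under 3. Both 2&3? yes. Contrib: -1. Sum: -1
Gen 2: crossing 1x3. Both 2&3? no. Sum: -1
Gen 3: crossing 2x4. Both 2&3? no. Sum: -1
Gen 4: crossing 4x2. Both 2&3? no. Sum: -1
Gen 5: crossing 3x1. Both 2&3? no. Sum: -1
Gen 6: crossing 2x4. Both 2&3? no. Sum: -1
Gen 7: crossing 3x4. Both 2&3? no. Sum: -1
Gen 8: 3 under 2. Both 2&3? yes. Contrib: +1. Sum: 0
Gen 9: crossing 4x2. Both 2&3? no. Sum: 0
Gen 10: crossing 1x2. Both 2&3? no. Sum: 0
Gen 11: crossing 4x3. Both 2&3? no. Sum: 0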